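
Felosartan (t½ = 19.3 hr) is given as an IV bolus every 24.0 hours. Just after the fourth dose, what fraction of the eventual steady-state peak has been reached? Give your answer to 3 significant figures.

0.968

k = ln 2 / 19.3 = 0.03591 hr⁻¹
f_n = 1 − e^(−nkτ) = 1 − e^(−4 × 0.03591 × 24.0) = 1 − e^(−3.448) = 1 − 0.03182 ≈ 0.968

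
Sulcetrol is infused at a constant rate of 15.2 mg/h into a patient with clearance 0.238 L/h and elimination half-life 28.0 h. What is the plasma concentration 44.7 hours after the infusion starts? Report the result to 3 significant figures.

42.7 µg/mL

Css = rate / CL = 15.2 / 0.238 = 63.87 µg/mL
k = ln 2 / 28.0 = 0.02476 h⁻¹
C(t) = Css (1 − e^(−kt)) = 63.87 × (1 − e^(−1.107)) = 63.87 × 0.6693 ≈ 42.7 µg/mL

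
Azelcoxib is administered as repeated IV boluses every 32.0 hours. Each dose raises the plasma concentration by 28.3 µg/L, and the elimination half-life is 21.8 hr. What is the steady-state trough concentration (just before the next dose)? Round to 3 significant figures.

16.0 µg/L

k = ln 2 / 21.8 = 0.03180 hr⁻¹
Fraction remaining after one interval: e^(−kτ) = e^(−0.03180 × 32.0) = 0.3615
R = 1 / (1 − 0.3615) = 1.566
Css,max = 28.3 × 1.566 = 44.32 µg/L
Css,min = Css,max × e^(−kτ) = 44.32 × 0.3615 ≈ 16.0 µg/L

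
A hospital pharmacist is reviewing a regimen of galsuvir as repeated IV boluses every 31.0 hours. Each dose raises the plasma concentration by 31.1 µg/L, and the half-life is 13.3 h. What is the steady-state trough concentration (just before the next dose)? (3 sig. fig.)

7.72 µg/L

k = ln 2 / 13.3 = 0.05212 h⁻¹
Fraction remaining after one interval: e^(−kτ) = e^(−0.05212 × 31.0) = 0.1988
R = 1 / (1 − 0.1988) = 1.248
Css,max = 31.1 × 1.248 = 38.82 µg/L
Css,min = Css,max × e^(−kτ) = 38.82 × 0.1988 ≈ 7.72 µg/L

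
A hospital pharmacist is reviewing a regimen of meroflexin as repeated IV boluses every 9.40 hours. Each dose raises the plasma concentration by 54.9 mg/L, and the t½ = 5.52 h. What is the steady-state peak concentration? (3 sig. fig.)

k = ln 2 / 5.52 = 0.1256 h⁻¹
Fraction remaining after one interval: e^(−kτ) = e^(−0.1256 × 9.40) = 0.3072
R = 1 / (1 − 0.3072) = 1.443
Css,max = 54.9 × 1.443 ≈ 79.2 mg/L

79.2 mg/L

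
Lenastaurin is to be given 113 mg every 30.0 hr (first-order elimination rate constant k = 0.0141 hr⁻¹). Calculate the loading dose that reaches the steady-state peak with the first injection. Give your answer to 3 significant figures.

Accumulation ratio R = 1 / (1 − e^(−kτ)) = 1 / (1 − e^(−0.01410×30.0)) = 1 / (1 − 0.6551) = 2.899
Loading dose = maintenance dose × R = 113 × 2.899 ≈ 328 mg

328 mg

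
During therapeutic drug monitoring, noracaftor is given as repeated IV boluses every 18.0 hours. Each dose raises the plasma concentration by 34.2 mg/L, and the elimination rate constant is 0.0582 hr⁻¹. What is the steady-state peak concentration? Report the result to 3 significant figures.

Fraction remaining after one interval: e^(−kτ) = e^(−0.05820 × 18.0) = 0.3508
R = 1 / (1 − 0.3508) = 1.540
Css,max = 34.2 × 1.540 ≈ 52.7 mg/L

52.7 mg/L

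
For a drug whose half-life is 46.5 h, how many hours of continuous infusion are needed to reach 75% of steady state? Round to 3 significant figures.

k = ln 2 / 46.5 = 0.01491 h⁻¹
f = 1 − e^(−kt)  ⇒  t = −ln(1 − f) / k
t = −ln(1 − 0.75) / 0.01491 = 1.386 / 0.01491 ≈ 93.0 hours

93.0 hours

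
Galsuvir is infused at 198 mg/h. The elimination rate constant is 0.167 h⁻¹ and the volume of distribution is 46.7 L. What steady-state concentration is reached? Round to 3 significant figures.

CL = k · V = 0.167 × 46.7 = 7.799 L/h
Css = rate / CL = 198 / 7.799 ≈ 25.4 µg/mL

25.4 µg/mL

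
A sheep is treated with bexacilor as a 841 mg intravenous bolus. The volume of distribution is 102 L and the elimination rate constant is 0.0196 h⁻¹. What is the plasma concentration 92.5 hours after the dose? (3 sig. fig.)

1.35 mg/L

C₀ = dose / V = 841 / 102 = 8.245 mg/L
C(t) = C₀ e^(−kt) = 8.245 × e^(−0.01960 × 92.5) = 8.245 × e^(−1.813) = 8.245 × 0.1632 ≈ 1.35 mg/L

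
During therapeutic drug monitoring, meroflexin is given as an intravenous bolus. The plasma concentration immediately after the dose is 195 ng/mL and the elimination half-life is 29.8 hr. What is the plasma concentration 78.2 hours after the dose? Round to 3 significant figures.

k = ln 2 / 29.8 = 0.02326 hr⁻¹
C(t) = C₀ e^(−kt) = 195 × e^(−0.02326 × 78.2) = 195 × e^(−1.819) = 195 × 0.1622 ≈ 31.6 ng/mL

31.6 ng/mL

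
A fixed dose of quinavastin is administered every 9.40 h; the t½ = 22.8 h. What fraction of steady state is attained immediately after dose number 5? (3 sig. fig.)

0.760

k = ln 2 / 22.8 = 0.03040 h⁻¹
f_n = 1 − e^(−nkτ) = 1 − e^(−5 × 0.03040 × 9.40) = 1 − e^(−1.429) = 1 − 0.2396 ≈ 0.760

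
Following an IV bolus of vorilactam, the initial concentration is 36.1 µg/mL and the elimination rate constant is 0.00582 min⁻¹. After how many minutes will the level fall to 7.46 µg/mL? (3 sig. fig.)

C(t) = C₀ e^(−kt)  ⇒  t = ln(C₀/C) / k
t = ln(36.1/7.46) / 0.005820 = 1.577 / 0.005820 ≈ 271 minutes

271 minutes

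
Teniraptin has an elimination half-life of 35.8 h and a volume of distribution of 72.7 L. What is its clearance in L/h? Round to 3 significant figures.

1.41 L/h

k = ln 2 / t½ = ln 2 / 35.8 = 0.01936 h⁻¹
CL = k · V = 0.01936 × 72.7 ≈ 1.41 L/h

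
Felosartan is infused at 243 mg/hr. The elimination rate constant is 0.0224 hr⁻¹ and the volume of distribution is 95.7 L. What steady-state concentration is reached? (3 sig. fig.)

CL = k · V = 0.0224 × 95.7 = 2.144 L/hr
Css = rate / CL = 243 / 2.144 ≈ 113 µg/mL

113 µg/mL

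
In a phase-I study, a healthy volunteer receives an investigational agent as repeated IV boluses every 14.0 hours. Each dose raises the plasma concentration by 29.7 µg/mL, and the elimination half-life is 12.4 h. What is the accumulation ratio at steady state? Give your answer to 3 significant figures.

k = ln 2 / 12.4 = 0.05590 h⁻¹
Fraction remaining after one interval: e^(−kτ) = e^(−0.05590 × 14.0) = 0.4572
R = 1 / (1 − 0.4572) = 1 / 0.5428 ≈ 1.84

1.84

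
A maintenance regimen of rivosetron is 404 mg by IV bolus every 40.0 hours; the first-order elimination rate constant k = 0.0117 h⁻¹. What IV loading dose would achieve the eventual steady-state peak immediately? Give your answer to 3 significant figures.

1080 mg

Accumulation ratio R = 1 / (1 − e^(−kτ)) = 1 / (1 − e^(−0.01170×40.0)) = 1 / (1 − 0.6263) = 2.676
Loading dose = maintenance dose × R = 404 × 2.676 ≈ 1080 mg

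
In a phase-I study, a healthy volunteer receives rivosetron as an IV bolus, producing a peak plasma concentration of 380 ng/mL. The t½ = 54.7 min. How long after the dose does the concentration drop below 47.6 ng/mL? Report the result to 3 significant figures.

164 minutes

k = ln 2 / 54.7 = 0.01267 min⁻¹
C(t) = C₀ e^(−kt)  ⇒  t = ln(C₀/C) / k
t = ln(380/47.6) / 0.01267 = 2.077 / 0.01267 ≈ 164 minutes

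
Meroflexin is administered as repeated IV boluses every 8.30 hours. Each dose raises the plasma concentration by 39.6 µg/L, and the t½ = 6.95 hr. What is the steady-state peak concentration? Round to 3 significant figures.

k = ln 2 / 6.95 = 0.09973 hr⁻¹
Fraction remaining after one interval: e^(−kτ) = e^(−0.09973 × 8.30) = 0.4370
R = 1 / (1 − 0.4370) = 1.776
Css,max = 39.6 × 1.776 ≈ 70.3 µg/L

70.3 µg/L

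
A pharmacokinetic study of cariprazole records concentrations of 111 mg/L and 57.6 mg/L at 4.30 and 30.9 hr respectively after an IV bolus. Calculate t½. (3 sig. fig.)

28.1 hours

k = ln(C₁/C₂) / (t₂ − t₁) = ln(111/57.6) / (30.9 − 4.30)
  = 0.6560 / 26.60 = 0.02466 hr⁻¹
t½ = ln 2 / k = ln 2 / 0.02466 ≈ 28.1 hours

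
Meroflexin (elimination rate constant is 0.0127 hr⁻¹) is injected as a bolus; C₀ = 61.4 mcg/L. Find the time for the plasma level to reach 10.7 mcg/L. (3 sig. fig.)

138 hours

C(t) = C₀ e^(−kt)  ⇒  t = ln(C₀/C) / k
t = ln(61.4/10.7) / 0.01270 = 1.747 / 0.01270 ≈ 138 hours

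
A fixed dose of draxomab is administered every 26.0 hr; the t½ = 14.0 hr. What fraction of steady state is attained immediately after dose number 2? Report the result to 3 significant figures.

k = ln 2 / 14.0 = 0.04951 hr⁻¹
f_n = 1 − e^(−nkτ) = 1 − e^(−2 × 0.04951 × 26.0) = 1 − e^(−2.575) = 1 − 0.07619 ≈ 0.924

0.924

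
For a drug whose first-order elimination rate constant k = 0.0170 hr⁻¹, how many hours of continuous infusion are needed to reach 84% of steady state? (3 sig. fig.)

108 hours

f = 1 − e^(−kt)  ⇒  t = −ln(1 − f) / k
t = −ln(1 − 0.84) / 0.01700 = 1.833 / 0.01700 ≈ 108 hours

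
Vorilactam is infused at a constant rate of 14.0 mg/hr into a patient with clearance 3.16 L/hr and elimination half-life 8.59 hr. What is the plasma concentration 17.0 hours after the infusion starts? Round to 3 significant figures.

Css = rate / CL = 14.0 / 3.16 = 4.430 µg/mL
k = ln 2 / 8.59 = 0.08069 hr⁻¹
C(t) = Css (1 − e^(−kt)) = 4.430 × (1 − e^(−1.372)) = 4.430 × 0.7463 ≈ 3.31 µg/mL

3.31 µg/mL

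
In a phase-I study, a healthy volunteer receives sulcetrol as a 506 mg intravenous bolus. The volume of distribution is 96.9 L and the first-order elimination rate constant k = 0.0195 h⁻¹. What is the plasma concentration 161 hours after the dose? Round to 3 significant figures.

C₀ = dose / V = 506 / 96.9 = 5.222 mg/L
C(t) = C₀ e^(−kt) = 5.222 × e^(−0.01950 × 161) = 5.222 × e^(−3.139) = 5.222 × 0.04330 ≈ 0.226 mg/L

0.226 mg/L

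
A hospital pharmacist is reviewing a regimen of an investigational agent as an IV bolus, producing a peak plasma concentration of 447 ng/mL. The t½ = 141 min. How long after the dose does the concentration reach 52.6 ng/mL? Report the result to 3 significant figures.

435 minutes

k = ln 2 / 141 = 0.004916 min⁻¹
C(t) = C₀ e^(−kt)  ⇒  t = ln(C₀/C) / k
t = ln(447/52.6) / 0.004916 = 2.140 / 0.004916 ≈ 435 minutes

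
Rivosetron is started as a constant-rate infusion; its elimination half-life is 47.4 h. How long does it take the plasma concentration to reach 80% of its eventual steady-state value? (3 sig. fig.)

110 hours

k = ln 2 / 47.4 = 0.01462 h⁻¹
f = 1 − e^(−kt)  ⇒  t = −ln(1 − f) / k
t = −ln(1 − 0.8) / 0.01462 = 1.609 / 0.01462 ≈ 110 hours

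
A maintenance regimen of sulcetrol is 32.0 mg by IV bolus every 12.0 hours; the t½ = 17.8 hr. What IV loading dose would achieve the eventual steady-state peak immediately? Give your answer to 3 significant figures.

85.7 mg

k = ln 2 / 17.8 = 0.03894 hr⁻¹
Accumulation ratio R = 1 / (1 − e^(−kτ)) = 1 / (1 − e^(−0.03894×12.0)) = 1 / (1 − 0.6267) = 2.679
Loading dose = maintenance dose × R = 32.0 × 2.679 ≈ 85.7 mg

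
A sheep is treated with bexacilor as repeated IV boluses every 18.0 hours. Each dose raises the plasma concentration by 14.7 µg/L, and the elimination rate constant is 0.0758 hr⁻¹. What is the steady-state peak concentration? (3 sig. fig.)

19.7 µg/L

Fraction remaining after one interval: e^(−kτ) = e^(−0.07580 × 18.0) = 0.2555
R = 1 / (1 − 0.2555) = 1.343
Css,max = 14.7 × 1.343 ≈ 19.7 µg/L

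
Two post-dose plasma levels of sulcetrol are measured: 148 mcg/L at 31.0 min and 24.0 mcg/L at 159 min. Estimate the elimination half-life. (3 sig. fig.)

48.8 minutes

k = ln(C₁/C₂) / (t₂ − t₁) = ln(148/24.0) / (159 − 31.0)
  = 1.819 / 128.0 = 0.01421 min⁻¹
t½ = ln 2 / k = ln 2 / 0.01421 ≈ 48.8 minutes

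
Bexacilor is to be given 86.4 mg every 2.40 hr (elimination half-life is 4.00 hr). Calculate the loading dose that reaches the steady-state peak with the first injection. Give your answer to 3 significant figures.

k = ln 2 / 4.00 = 0.1733 hr⁻¹
Accumulation ratio R = 1 / (1 − e^(−kτ)) = 1 / (1 − e^(−0.1733×2.40)) = 1 / (1 − 0.6598) = 2.939
Loading dose = maintenance dose × R = 86.4 × 2.939 ≈ 254 mg

254 mg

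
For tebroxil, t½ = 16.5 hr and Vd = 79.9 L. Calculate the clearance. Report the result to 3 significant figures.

k = ln 2 / t½ = ln 2 / 16.5 = 0.04201 hr⁻¹
CL = k · V = 0.04201 × 79.9 ≈ 3.36 L/hr

3.36 L/hr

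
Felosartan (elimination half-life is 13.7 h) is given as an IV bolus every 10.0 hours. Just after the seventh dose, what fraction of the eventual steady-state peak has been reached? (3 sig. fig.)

0.971

k = ln 2 / 13.7 = 0.05059 h⁻¹
f_n = 1 − e^(−nkτ) = 1 − e^(−7 × 0.05059 × 10.0) = 1 − e^(−3.542) = 1 − 0.02897 ≈ 0.971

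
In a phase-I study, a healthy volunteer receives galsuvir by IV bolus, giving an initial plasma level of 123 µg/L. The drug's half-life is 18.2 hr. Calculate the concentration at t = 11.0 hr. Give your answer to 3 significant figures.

k = ln 2 / 18.2 = 0.03809 hr⁻¹
11.0 hr is 0.6044 half-lives, so C = 123 × (1/2)^0.6044 = 123 × 0.6577 ≈ 80.9 µg/L

80.9 µg/L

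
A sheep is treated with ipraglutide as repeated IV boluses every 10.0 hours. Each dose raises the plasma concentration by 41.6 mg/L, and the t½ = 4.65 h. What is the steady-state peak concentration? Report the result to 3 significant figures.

53.7 mg/L

k = ln 2 / 4.65 = 0.1491 h⁻¹
Fraction remaining after one interval: e^(−kτ) = e^(−0.1491 × 10.0) = 0.2252
R = 1 / (1 − 0.2252) = 1.291
Css,max = 41.6 × 1.291 ≈ 53.7 mg/L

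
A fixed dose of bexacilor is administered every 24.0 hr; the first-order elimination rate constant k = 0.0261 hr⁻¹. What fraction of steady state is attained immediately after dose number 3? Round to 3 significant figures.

0.847

f_n = 1 − e^(−nkτ) = 1 − e^(−3 × 0.02610 × 24.0) = 1 − e^(−1.879) = 1 − 0.1527 ≈ 0.847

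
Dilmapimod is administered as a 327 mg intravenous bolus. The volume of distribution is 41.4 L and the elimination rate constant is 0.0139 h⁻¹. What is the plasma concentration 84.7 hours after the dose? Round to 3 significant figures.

2.43 µg/mL

C₀ = dose / V = 327 / 41.4 = 7.899 µg/mL
C(t) = C₀ e^(−kt) = 7.899 × e^(−0.01390 × 84.7) = 7.899 × e^(−1.177) = 7.899 × 0.3081 ≈ 2.43 µg/mL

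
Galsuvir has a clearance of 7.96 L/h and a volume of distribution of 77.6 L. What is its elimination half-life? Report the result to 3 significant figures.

6.76 hours

k = CL / V = 7.96 / 77.6 = 0.1026 h⁻¹
t½ = ln 2 / k = ln 2 / 0.1026 ≈ 6.76 hours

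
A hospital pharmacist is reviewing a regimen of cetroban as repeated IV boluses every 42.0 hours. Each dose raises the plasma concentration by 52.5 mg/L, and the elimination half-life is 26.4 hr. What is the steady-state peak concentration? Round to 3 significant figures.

k = ln 2 / 26.4 = 0.02626 hr⁻¹
Fraction remaining after one interval: e^(−kτ) = e^(−0.02626 × 42.0) = 0.3320
R = 1 / (1 − 0.3320) = 1.497
Css,max = 52.5 × 1.497 ≈ 78.6 mg/L

78.6 mg/L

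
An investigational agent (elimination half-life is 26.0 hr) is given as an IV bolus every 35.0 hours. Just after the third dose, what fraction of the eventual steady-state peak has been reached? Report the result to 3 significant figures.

k = ln 2 / 26.0 = 0.02666 hr⁻¹
f_n = 1 − e^(−nkτ) = 1 − e^(−3 × 0.02666 × 35.0) = 1 − e^(−2.799) = 1 − 0.06086 ≈ 0.939

0.939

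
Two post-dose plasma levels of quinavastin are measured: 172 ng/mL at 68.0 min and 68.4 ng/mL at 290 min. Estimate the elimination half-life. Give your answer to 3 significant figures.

k = ln(C₁/C₂) / (t₂ − t₁) = ln(172/68.4) / (290 − 68.0)
  = 0.9221 / 222.0 = 0.004154 min⁻¹
t½ = ln 2 / k = ln 2 / 0.004154 ≈ 167 minutes

167 minutes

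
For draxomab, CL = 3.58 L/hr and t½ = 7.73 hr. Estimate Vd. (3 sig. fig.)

k = ln 2 / t½ = ln 2 / 7.73 = 0.08967 hr⁻¹
V = CL / k = 3.58 / 0.08967 ≈ 39.9 L

39.9 L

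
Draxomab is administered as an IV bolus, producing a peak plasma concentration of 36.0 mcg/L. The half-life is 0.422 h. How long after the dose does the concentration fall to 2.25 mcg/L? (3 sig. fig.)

k = ln 2 / 0.422 = 1.643 h⁻¹
C(t) = C₀ e^(−kt)  ⇒  t = ln(C₀/C) / k
t = ln(36.0/2.25) / 1.643 = 2.773 / 1.643 ≈ 1.69 hours

1.69 hours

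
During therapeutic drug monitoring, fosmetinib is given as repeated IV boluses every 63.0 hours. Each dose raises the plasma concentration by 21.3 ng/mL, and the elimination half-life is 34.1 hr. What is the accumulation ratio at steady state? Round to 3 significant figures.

k = ln 2 / 34.1 = 0.02033 hr⁻¹
Fraction remaining after one interval: e^(−kτ) = e^(−0.02033 × 63.0) = 0.2779
R = 1 / (1 − 0.2779) = 1 / 0.7221 ≈ 1.38

1.38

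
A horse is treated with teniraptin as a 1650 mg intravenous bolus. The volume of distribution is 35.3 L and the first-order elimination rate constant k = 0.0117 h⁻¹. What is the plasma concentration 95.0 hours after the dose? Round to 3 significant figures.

15.4 mg/L

C₀ = dose / V = 1650 / 35.3 = 46.74 mg/L
C(t) = C₀ e^(−kt) = 46.74 × e^(−0.01170 × 95.0) = 46.74 × e^(−1.111) = 46.74 × 0.3291 ≈ 15.4 mg/L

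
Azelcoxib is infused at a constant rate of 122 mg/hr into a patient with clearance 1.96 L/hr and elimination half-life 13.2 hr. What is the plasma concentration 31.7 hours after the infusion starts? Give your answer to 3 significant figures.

50.5 µg/mL

Css = rate / CL = 122 / 1.96 = 62.24 µg/mL
k = ln 2 / 13.2 = 0.05251 hr⁻¹
C(t) = Css (1 − e^(−kt)) = 62.24 × (1 − e^(−1.665)) = 62.24 × 0.8107 ≈ 50.5 µg/mL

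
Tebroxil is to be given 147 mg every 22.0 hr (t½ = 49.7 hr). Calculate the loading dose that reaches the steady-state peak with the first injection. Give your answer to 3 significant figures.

556 mg

k = ln 2 / 49.7 = 0.01395 hr⁻¹
Accumulation ratio R = 1 / (1 − e^(−kτ)) = 1 / (1 − e^(−0.01395×22.0)) = 1 / (1 − 0.7358) = 3.785
Loading dose = maintenance dose × R = 147 × 3.785 ≈ 556 mg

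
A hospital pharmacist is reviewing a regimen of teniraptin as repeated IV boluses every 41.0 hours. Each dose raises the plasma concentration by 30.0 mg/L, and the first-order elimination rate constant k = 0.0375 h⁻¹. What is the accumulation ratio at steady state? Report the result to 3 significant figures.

Fraction remaining after one interval: e^(−kτ) = e^(−0.03750 × 41.0) = 0.2149
R = 1 / (1 − 0.2149) = 1 / 0.7851 ≈ 1.27

1.27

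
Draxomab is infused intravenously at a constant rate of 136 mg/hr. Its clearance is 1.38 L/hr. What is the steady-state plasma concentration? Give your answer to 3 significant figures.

Css = infusion rate / CL = 136 / 1.38 ≈ 98.6 µg/mL

98.6 µg/mL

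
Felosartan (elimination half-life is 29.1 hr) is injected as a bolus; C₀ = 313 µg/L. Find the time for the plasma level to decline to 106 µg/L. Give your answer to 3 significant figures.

45.5 hours

k = ln 2 / 29.1 = 0.02382 hr⁻¹
C(t) = C₀ e^(−kt)  ⇒  t = ln(C₀/C) / k
t = ln(313/106) / 0.02382 = 1.083 / 0.02382 ≈ 45.5 hours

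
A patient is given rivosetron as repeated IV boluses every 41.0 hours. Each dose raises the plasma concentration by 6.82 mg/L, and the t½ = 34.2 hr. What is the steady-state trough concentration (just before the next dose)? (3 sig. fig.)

k = ln 2 / 34.2 = 0.02027 hr⁻¹
Fraction remaining after one interval: e^(−kτ) = e^(−0.02027 × 41.0) = 0.4356
R = 1 / (1 − 0.4356) = 1.772
Css,max = 6.82 × 1.772 = 12.08 mg/L
Css,min = Css,max × e^(−kτ) = 12.08 × 0.4356 ≈ 5.26 mg/L

5.26 mg/L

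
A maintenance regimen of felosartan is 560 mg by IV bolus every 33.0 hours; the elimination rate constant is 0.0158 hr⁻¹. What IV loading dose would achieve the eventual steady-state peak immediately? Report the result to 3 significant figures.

1380 mg

Accumulation ratio R = 1 / (1 − e^(−kτ)) = 1 / (1 − e^(−0.01580×33.0)) = 1 / (1 − 0.5937) = 2.461
Loading dose = maintenance dose × R = 560 × 2.461 ≈ 1380 mg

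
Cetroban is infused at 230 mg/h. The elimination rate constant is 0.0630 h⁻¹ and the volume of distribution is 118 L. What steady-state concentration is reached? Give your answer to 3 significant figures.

CL = k · V = 0.0630 × 118 = 7.434 L/h
Css = rate / CL = 230 / 7.434 ≈ 30.9 µg/mL

30.9 µg/mL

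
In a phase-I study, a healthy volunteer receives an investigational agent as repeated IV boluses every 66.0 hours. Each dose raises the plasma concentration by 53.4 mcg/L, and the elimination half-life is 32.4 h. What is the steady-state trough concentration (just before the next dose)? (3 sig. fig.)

17.2 mcg/L

k = ln 2 / 32.4 = 0.02139 h⁻¹
Fraction remaining after one interval: e^(−kτ) = e^(−0.02139 × 66.0) = 0.2437
R = 1 / (1 − 0.2437) = 1.322
Css,max = 53.4 × 1.322 = 70.60 mcg/L
Css,min = Css,max × e^(−kτ) = 70.60 × 0.2437 ≈ 17.2 mcg/L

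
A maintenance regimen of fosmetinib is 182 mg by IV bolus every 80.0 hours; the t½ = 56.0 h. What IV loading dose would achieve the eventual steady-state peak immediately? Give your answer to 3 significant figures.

290 mg

k = ln 2 / 56.0 = 0.01238 h⁻¹
Accumulation ratio R = 1 / (1 − e^(−kτ)) = 1 / (1 − e^(−0.01238×80.0)) = 1 / (1 − 0.3715) = 1.591
Loading dose = maintenance dose × R = 182 × 1.591 ≈ 290 mg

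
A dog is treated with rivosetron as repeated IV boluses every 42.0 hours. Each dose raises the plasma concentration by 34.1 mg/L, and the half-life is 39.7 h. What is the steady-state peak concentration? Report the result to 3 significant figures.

65.6 mg/L

k = ln 2 / 39.7 = 0.01746 h⁻¹
Fraction remaining after one interval: e^(−kτ) = e^(−0.01746 × 42.0) = 0.4803
R = 1 / (1 − 0.4803) = 1.924
Css,max = 34.1 × 1.924 ≈ 65.6 mg/L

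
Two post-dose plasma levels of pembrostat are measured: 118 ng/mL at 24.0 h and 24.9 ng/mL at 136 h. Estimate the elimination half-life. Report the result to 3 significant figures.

k = ln(C₁/C₂) / (t₂ − t₁) = ln(118/24.9) / (136 − 24.0)
  = 1.556 / 112.0 = 0.01389 h⁻¹
t½ = ln 2 / k = ln 2 / 0.01389 ≈ 49.9 hours

49.9 hours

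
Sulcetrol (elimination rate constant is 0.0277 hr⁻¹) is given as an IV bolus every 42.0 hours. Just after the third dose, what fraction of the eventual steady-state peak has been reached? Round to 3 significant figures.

0.970

f_n = 1 − e^(−nkτ) = 1 − e^(−3 × 0.02770 × 42.0) = 1 − e^(−3.490) = 1 − 0.03049 ≈ 0.970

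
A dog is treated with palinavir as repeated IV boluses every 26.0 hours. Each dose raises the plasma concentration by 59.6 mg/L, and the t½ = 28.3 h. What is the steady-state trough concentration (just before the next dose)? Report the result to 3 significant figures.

66.9 mg/L

k = ln 2 / 28.3 = 0.02449 h⁻¹
Fraction remaining after one interval: e^(−kτ) = e^(−0.02449 × 26.0) = 0.5290
R = 1 / (1 − 0.5290) = 2.123
Css,max = 59.6 × 2.123 = 126.5 mg/L
Css,min = Css,max × e^(−kτ) = 126.5 × 0.5290 ≈ 66.9 mg/L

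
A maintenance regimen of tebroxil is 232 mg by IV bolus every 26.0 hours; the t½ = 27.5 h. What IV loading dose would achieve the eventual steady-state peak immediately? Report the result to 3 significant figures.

k = ln 2 / 27.5 = 0.02521 h⁻¹
Accumulation ratio R = 1 / (1 − e^(−kτ)) = 1 / (1 − e^(−0.02521×26.0)) = 1 / (1 − 0.5193) = 2.080
Loading dose = maintenance dose × R = 232 × 2.080 ≈ 483 mg

483 mg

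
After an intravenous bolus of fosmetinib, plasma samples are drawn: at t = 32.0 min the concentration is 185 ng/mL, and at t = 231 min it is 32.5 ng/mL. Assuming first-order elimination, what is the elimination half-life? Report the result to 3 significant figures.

79.3 minutes

k = ln(C₁/C₂) / (t₂ − t₁) = ln(185/32.5) / (231 − 32.0)
  = 1.739 / 199.0 = 0.008739 min⁻¹
t½ = ln 2 / k = ln 2 / 0.008739 ≈ 79.3 minutes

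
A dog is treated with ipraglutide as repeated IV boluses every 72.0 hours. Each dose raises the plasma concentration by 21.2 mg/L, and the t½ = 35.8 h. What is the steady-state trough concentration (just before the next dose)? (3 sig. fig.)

6.99 mg/L

k = ln 2 / 35.8 = 0.01936 h⁻¹
Fraction remaining after one interval: e^(−kτ) = e^(−0.01936 × 72.0) = 0.2481
R = 1 / (1 − 0.2481) = 1.330
Css,max = 21.2 × 1.330 = 28.19 mg/L
Css,min = Css,max × e^(−kτ) = 28.19 × 0.2481 ≈ 6.99 mg/L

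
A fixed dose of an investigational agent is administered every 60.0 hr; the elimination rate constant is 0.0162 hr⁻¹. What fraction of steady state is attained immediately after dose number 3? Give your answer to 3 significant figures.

f_n = 1 − e^(−nkτ) = 1 − e^(−3 × 0.01620 × 60.0) = 1 − e^(−2.916) = 1 − 0.05415 ≈ 0.946

0.946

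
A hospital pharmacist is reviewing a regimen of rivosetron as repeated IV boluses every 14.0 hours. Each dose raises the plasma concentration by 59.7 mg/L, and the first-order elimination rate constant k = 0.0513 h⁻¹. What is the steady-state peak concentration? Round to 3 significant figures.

Fraction remaining after one interval: e^(−kτ) = e^(−0.05130 × 14.0) = 0.4876
R = 1 / (1 − 0.4876) = 1.952
Css,max = 59.7 × 1.952 ≈ 117 mg/L

117 mg/L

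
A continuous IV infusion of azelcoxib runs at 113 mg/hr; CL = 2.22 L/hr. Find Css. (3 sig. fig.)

50.9 µg/mL

Css = infusion rate / CL = 113 / 2.22 ≈ 50.9 µg/mL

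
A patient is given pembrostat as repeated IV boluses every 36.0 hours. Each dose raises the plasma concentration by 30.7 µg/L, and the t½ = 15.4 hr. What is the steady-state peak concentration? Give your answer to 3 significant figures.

38.3 µg/L

k = ln 2 / 15.4 = 0.04501 hr⁻¹
Fraction remaining after one interval: e^(−kτ) = e^(−0.04501 × 36.0) = 0.1978
R = 1 / (1 − 0.1978) = 1.247
Css,max = 30.7 × 1.247 ≈ 38.3 µg/L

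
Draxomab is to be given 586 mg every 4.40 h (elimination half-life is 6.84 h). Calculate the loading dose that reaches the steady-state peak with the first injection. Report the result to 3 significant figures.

1630 mg

k = ln 2 / 6.84 = 0.1013 h⁻¹
Accumulation ratio R = 1 / (1 − e^(−kτ)) = 1 / (1 − e^(−0.1013×4.40)) = 1 / (1 − 0.6403) = 2.780
Loading dose = maintenance dose × R = 586 × 2.780 ≈ 1630 mg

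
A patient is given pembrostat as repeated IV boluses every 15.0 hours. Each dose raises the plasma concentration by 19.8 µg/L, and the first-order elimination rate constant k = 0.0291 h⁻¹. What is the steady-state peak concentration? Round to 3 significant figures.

56.0 µg/L

Fraction remaining after one interval: e^(−kτ) = e^(−0.02910 × 15.0) = 0.6463
R = 1 / (1 − 0.6463) = 2.827
Css,max = 19.8 × 2.827 ≈ 56.0 µg/L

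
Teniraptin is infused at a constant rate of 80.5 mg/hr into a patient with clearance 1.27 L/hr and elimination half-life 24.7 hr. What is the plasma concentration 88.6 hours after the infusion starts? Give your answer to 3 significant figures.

58.1 mg/L

Css = rate / CL = 80.5 / 1.27 = 63.39 mg/L
k = ln 2 / 24.7 = 0.02806 hr⁻¹
C(t) = Css (1 − e^(−kt)) = 63.39 × (1 − e^(−2.486)) = 63.39 × 0.9168 ≈ 58.1 mg/L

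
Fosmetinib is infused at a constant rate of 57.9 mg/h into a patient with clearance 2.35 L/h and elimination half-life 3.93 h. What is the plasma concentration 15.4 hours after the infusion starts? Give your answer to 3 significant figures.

23.0 mg/L

Css = rate / CL = 57.9 / 2.35 = 24.64 mg/L
k = ln 2 / 3.93 = 0.1764 h⁻¹
C(t) = Css (1 − e^(−kt)) = 24.64 × (1 − e^(−2.716)) = 24.64 × 0.9339 ≈ 23.0 mg/L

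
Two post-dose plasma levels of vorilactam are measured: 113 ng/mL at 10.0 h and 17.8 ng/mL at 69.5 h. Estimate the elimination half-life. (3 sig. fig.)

k = ln(C₁/C₂) / (t₂ − t₁) = ln(113/17.8) / (69.5 − 10.0)
  = 1.848 / 59.50 = 0.03106 h⁻¹
t½ = ln 2 / k = ln 2 / 0.03106 ≈ 22.3 hours

22.3 hours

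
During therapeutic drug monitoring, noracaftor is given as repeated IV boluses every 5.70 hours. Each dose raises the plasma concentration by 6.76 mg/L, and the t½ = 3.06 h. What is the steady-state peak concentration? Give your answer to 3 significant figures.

9.32 mg/L

k = ln 2 / 3.06 = 0.2265 h⁻¹
Fraction remaining after one interval: e^(−kτ) = e^(−0.2265 × 5.70) = 0.2750
R = 1 / (1 − 0.2750) = 1.379
Css,max = 6.76 × 1.379 ≈ 9.32 mg/L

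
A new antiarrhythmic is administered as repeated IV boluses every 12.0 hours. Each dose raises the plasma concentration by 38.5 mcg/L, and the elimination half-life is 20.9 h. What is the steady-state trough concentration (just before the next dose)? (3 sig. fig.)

k = ln 2 / 20.9 = 0.03316 h⁻¹
Fraction remaining after one interval: e^(−kτ) = e^(−0.03316 × 12.0) = 0.6717
R = 1 / (1 − 0.6717) = 3.046
Css,max = 38.5 × 3.046 = 117.3 mcg/L
Css,min = Css,max × e^(−kτ) = 117.3 × 0.6717 ≈ 78.8 mcg/L

78.8 mcg/L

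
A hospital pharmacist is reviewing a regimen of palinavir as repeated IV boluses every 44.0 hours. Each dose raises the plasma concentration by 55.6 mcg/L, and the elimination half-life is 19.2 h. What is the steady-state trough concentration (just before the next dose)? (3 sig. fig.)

14.3 mcg/L

k = ln 2 / 19.2 = 0.03610 h⁻¹
Fraction remaining after one interval: e^(−kτ) = e^(−0.03610 × 44.0) = 0.2042
R = 1 / (1 − 0.2042) = 1.257
Css,max = 55.6 × 1.257 = 69.87 mcg/L
Css,min = Css,max × e^(−kτ) = 69.87 × 0.2042 ≈ 14.3 mcg/L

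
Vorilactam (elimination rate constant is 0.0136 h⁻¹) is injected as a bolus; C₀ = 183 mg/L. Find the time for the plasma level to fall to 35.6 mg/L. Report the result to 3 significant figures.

C(t) = C₀ e^(−kt)  ⇒  t = ln(C₀/C) / k
t = ln(183/35.6) / 0.01360 = 1.637 / 0.01360 ≈ 120 hours

120 hours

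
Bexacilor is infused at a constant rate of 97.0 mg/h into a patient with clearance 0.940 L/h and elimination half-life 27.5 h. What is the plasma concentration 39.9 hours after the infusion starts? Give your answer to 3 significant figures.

Css = rate / CL = 97.0 / 0.940 = 103.2 mg/L
k = ln 2 / 27.5 = 0.02521 h⁻¹
C(t) = Css (1 − e^(−kt)) = 103.2 × (1 − e^(−1.006)) = 103.2 × 0.6342 ≈ 65.4 mg/L

65.4 mg/L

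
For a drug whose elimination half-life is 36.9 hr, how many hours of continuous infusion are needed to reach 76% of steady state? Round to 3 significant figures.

k = ln 2 / 36.9 = 0.01878 hr⁻¹
f = 1 − e^(−kt)  ⇒  t = −ln(1 − f) / k
t = −ln(1 − 0.76) / 0.01878 = 1.427 / 0.01878 ≈ 76.0 hours

76.0 hours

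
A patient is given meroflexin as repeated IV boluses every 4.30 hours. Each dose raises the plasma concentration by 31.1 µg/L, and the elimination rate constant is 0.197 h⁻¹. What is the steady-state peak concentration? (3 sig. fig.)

54.4 µg/L

Fraction remaining after one interval: e^(−kτ) = e^(−0.1970 × 4.30) = 0.4287
R = 1 / (1 − 0.4287) = 1.750
Css,max = 31.1 × 1.750 ≈ 54.4 µg/L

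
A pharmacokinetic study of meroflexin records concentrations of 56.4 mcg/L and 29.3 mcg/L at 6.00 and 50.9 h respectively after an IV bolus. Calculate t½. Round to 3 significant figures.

47.5 hours

k = ln(C₁/C₂) / (t₂ − t₁) = ln(56.4/29.3) / (50.9 − 6.00)
  = 0.6549 / 44.90 = 0.01459 h⁻¹
t½ = ln 2 / k = ln 2 / 0.01459 ≈ 47.5 hours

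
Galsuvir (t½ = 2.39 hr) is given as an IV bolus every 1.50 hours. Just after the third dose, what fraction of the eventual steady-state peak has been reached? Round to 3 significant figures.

k = ln 2 / 2.39 = 0.2900 hr⁻¹
f_n = 1 − e^(−nkτ) = 1 − e^(−3 × 0.2900 × 1.50) = 1 − e^(−1.305) = 1 − 0.2711 ≈ 0.729

0.729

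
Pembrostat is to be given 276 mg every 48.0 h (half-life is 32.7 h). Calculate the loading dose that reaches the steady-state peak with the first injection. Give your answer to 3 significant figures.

432 mg

k = ln 2 / 32.7 = 0.02120 h⁻¹
Accumulation ratio R = 1 / (1 − e^(−kτ)) = 1 / (1 − e^(−0.02120×48.0)) = 1 / (1 − 0.3615) = 1.566
Loading dose = maintenance dose × R = 276 × 1.566 ≈ 432 mg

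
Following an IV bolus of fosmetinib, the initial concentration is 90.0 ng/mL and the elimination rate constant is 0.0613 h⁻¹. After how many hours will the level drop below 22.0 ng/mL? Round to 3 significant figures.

23.0 hours

C(t) = C₀ e^(−kt)  ⇒  t = ln(C₀/C) / k
t = ln(90.0/22.0) / 0.06130 = 1.409 / 0.06130 ≈ 23.0 hours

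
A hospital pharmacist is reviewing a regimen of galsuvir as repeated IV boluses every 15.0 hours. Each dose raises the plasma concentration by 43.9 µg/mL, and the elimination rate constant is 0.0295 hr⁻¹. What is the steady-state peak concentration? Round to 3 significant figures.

123 µg/mL

Fraction remaining after one interval: e^(−kτ) = e^(−0.02950 × 15.0) = 0.6424
R = 1 / (1 − 0.6424) = 2.797
Css,max = 43.9 × 2.797 ≈ 123 µg/mL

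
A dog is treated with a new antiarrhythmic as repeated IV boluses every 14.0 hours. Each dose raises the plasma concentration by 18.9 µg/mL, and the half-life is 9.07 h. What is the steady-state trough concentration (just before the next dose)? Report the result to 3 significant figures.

9.87 µg/mL

k = ln 2 / 9.07 = 0.07642 h⁻¹
Fraction remaining after one interval: e^(−kτ) = e^(−0.07642 × 14.0) = 0.3430
R = 1 / (1 − 0.3430) = 1.522
Css,max = 18.9 × 1.522 = 28.77 µg/mL
Css,min = Css,max × e^(−kτ) = 28.77 × 0.3430 ≈ 9.87 µg/mL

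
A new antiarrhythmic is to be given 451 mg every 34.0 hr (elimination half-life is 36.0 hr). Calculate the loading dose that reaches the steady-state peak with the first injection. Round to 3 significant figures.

939 mg

k = ln 2 / 36.0 = 0.01925 hr⁻¹
Accumulation ratio R = 1 / (1 − e^(−kτ)) = 1 / (1 − e^(−0.01925×34.0)) = 1 / (1 − 0.5196) = 2.082
Loading dose = maintenance dose × R = 451 × 2.082 ≈ 939 mg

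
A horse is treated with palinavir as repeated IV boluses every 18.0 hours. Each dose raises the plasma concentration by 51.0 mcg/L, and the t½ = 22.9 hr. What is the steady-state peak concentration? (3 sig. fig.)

121 mcg/L

k = ln 2 / 22.9 = 0.03027 hr⁻¹
Fraction remaining after one interval: e^(−kτ) = e^(−0.03027 × 18.0) = 0.5799
R = 1 / (1 − 0.5799) = 2.381
Css,max = 51.0 × 2.381 ≈ 121 mcg/L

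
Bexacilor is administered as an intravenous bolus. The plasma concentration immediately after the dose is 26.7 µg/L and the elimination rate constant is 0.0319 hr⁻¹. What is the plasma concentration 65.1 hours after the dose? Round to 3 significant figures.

3.35 µg/L

C(t) = C₀ e^(−kt) = 26.7 × e^(−0.03190 × 65.1) = 26.7 × e^(−2.077) = 26.7 × 0.1253 ≈ 3.35 µg/L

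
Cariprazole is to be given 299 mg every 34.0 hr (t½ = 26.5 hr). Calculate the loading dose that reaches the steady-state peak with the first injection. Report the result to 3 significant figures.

k = ln 2 / 26.5 = 0.02616 hr⁻¹
Accumulation ratio R = 1 / (1 − e^(−kτ)) = 1 / (1 − e^(−0.02616×34.0)) = 1 / (1 − 0.4109) = 1.698
Loading dose = maintenance dose × R = 299 × 1.698 ≈ 508 mg

508 mg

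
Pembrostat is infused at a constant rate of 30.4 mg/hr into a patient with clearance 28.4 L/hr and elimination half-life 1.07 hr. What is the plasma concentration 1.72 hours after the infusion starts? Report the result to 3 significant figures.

0.719 µg/mL

Css = rate / CL = 30.4 / 28.4 = 1.070 µg/mL
k = ln 2 / 1.07 = 0.6478 hr⁻¹
C(t) = Css (1 − e^(−kt)) = 1.070 × (1 − e^(−1.114)) = 1.070 × 0.6718 ≈ 0.719 µg/mL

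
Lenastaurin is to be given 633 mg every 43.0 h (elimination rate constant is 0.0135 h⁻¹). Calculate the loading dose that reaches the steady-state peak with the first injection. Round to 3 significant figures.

Accumulation ratio R = 1 / (1 − e^(−kτ)) = 1 / (1 − e^(−0.01350×43.0)) = 1 / (1 − 0.5596) = 2.271
Loading dose = maintenance dose × R = 633 × 2.271 ≈ 1440 mg

1440 mg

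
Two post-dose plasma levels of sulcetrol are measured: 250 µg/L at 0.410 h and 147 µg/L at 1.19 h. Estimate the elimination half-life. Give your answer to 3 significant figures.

k = ln(C₁/C₂) / (t₂ − t₁) = ln(250/147) / (1.19 − 0.410)
  = 0.5310 / 0.7800 = 0.6808 h⁻¹
t½ = ln 2 / k = ln 2 / 0.6808 ≈ 1.02 hours

1.02 hours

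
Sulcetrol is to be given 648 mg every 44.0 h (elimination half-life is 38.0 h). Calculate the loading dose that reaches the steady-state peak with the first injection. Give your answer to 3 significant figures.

k = ln 2 / 38.0 = 0.01824 h⁻¹
Accumulation ratio R = 1 / (1 − e^(−kτ)) = 1 / (1 − e^(−0.01824×44.0)) = 1 / (1 − 0.4482) = 1.812
Loading dose = maintenance dose × R = 648 × 1.812 ≈ 1170 mg

1170 mg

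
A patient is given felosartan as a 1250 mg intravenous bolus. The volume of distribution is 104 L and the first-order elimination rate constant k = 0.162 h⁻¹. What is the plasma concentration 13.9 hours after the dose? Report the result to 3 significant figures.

1.26 µg/mL

C₀ = dose / V = 1250 / 104 = 12.02 µg/mL
C(t) = C₀ e^(−kt) = 12.02 × e^(−0.1620 × 13.9) = 12.02 × e^(−2.252) = 12.02 × 0.1052 ≈ 1.26 µg/mL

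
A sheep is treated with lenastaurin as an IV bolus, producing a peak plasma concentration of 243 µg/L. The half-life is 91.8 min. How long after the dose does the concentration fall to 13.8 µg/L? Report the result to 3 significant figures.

380 minutes

k = ln 2 / 91.8 = 0.007551 min⁻¹
C(t) = C₀ e^(−kt)  ⇒  t = ln(C₀/C) / k
t = ln(243/13.8) / 0.007551 = 2.868 / 0.007551 ≈ 380 minutes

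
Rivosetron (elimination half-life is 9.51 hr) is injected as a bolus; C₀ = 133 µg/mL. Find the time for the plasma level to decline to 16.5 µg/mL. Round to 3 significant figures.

28.6 hours

k = ln 2 / 9.51 = 0.07289 hr⁻¹
C(t) = C₀ e^(−kt)  ⇒  t = ln(C₀/C) / k
t = ln(133/16.5) / 0.07289 = 2.087 / 0.07289 ≈ 28.6 hours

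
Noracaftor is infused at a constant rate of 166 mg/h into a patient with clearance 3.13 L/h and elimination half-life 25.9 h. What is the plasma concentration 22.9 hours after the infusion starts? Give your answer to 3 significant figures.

24.3 mg/L

Css = rate / CL = 166 / 3.13 = 53.04 mg/L
k = ln 2 / 25.9 = 0.02676 h⁻¹
C(t) = Css (1 − e^(−kt)) = 53.04 × (1 − e^(−0.6129)) = 53.04 × 0.4582 ≈ 24.3 mg/L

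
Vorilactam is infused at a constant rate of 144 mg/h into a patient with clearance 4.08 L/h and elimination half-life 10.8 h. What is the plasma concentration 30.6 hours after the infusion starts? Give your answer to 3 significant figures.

30.3 mg/L

Css = rate / CL = 144 / 4.08 = 35.29 mg/L
k = ln 2 / 10.8 = 0.06418 h⁻¹
C(t) = Css (1 − e^(−kt)) = 35.29 × (1 − e^(−1.964)) = 35.29 × 0.8597 ≈ 30.3 mg/L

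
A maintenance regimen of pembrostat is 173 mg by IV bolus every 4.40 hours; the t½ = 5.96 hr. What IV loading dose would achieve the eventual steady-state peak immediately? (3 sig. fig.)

k = ln 2 / 5.96 = 0.1163 hr⁻¹
Accumulation ratio R = 1 / (1 − e^(−kτ)) = 1 / (1 − e^(−0.1163×4.40)) = 1 / (1 − 0.5995) = 2.497
Loading dose = maintenance dose × R = 173 × 2.497 ≈ 432 mg

432 mg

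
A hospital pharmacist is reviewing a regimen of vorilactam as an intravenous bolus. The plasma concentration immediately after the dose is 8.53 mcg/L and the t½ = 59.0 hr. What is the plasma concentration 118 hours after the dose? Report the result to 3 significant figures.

2.13 mcg/L

k = ln 2 / 59.0 = 0.01175 hr⁻¹
118 hr is 2.000 half-lives, so C = 8.53 × (1/2)^2.000 = 8.53 × 0.2500 ≈ 2.13 mcg/L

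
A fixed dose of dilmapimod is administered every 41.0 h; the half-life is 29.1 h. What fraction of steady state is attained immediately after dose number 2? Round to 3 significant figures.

0.858

k = ln 2 / 29.1 = 0.02382 h⁻¹
f_n = 1 − e^(−nkτ) = 1 − e^(−2 × 0.02382 × 41.0) = 1 − e^(−1.953) = 1 − 0.1418 ≈ 0.858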